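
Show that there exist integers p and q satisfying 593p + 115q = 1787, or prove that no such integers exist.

p = 29, q = -134

593 and 115 are coprime, so 593p + 115q ranges over all of ℤ.
Dividing repeatedly: 593 = 5·115 + 18, 115 = 6·18 + 7, 18 = 2·7 + 4, 7 = 1·4 + 3, 4 = 1·3 + 1, 3 = 3·1 + 0.
Back-substituting, 1 = 4 − 1·3 = 4 − (7 − 1·4) = −7 + 2·4 = −7 + 2·(18 − 2·7) = 2·18 − 5·7 = 2·18 − 5·(115 − 6·18) = −5·115 + 32·18 = −5·115 + 32·(593 − 5·115) = 32·593 − 165·115; that is, 593·32 + 115·(-165) = 1.
Times 1787: 593·57184 + 115·(-294855) = 1787, so (57184, -294855) solves it.
Subtracting 497·115 from p and adding 497·593 to q gives the tidier solution (29, -134).
Check: 593·29 + 115·(-134) = 17197 − 15410 = 1787. ✓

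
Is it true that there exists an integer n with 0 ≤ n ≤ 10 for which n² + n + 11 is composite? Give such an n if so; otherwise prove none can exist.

n = 10

At n = 10: 10² + 10 + 11 = 121 = 11·11, which is composite.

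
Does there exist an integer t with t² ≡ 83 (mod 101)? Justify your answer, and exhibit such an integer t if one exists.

There is no such integer.

101 is prime, so by Euler's criterion 83 is a square mod 101 iff 83^((101−1)/2) = 83^50 ≡ 1 (mod 101).
Squaring successively (mod 101): 83^2 = 6889 ≡ 21; 83^4 ≡ 21² = 441 ≡ 37; 83^8 ≡ 37² = 1369 ≡ 56; 83^16 ≡ 56² = 3136 ≡ 5; 83^32 ≡ 5² = 25 ≡ 25.
Since 50 = 32 + 16 + 2, 83^50 ≡ 25 · 5 · 21; multiplying out mod 101: 25·5 = 125 ≡ 24, then 24·21 = 504 ≡ 100. Thus 83^50 ≡ 100 ≡ −1 (mod 101).
The value −1 means 83 is a non-residue modulo 101, so t² ≡ 83 (mod 101) is impossible.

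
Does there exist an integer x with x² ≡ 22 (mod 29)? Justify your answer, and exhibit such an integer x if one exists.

x = 15 works: 15² = 225, and 225 − 22 = 203 = 7·29.

x = 15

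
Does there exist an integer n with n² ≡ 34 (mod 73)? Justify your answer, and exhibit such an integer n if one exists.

No such integer exists.

Apply Euler's criterion with the prime 73: 34 is a quadratic residue iff 34^36 ≡ 1 (mod 73), and a non-residue iff it is ≡ −1.
Squaring successively (mod 73): 34^2 = 1156 ≡ 61; 34^4 ≡ 61² = 3721 ≡ 71; 34^8 ≡ 71² = 5041 ≡ 4; 34^16 ≡ 4² = 16 ≡ 16; 34^32 ≡ 16² = 256 ≡ 37.
Since 36 = 32 + 4, 34^36 ≡ 37 · 71; multiplying out mod 73: 37·71 = 2627 ≡ 72. Thus 34^36 ≡ 72 ≡ −1 (mod 73).
The value −1 means 34 is a non-residue modulo 73, so n² ≡ 34 (mod 73) is impossible.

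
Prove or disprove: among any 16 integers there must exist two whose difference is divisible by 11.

True.

Each integer lies in one of the 11 residue classes modulo 11.
Placing 16 integers into 11 classes, some class receives at least two — say a and b.
Then a ≡ b (mod 11), i.e. 11 ∣ (a − b).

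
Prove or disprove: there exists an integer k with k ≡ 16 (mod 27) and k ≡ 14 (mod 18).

Both moduli are multiples of 9 = gcd(27, 18), so any solution would satisfy k ≡ 16 and k ≡ 14 modulo 9 simultaneously.
These are incompatible: 16 − 14 = 2 is not divisible by 9.
Therefore no such k exists.

No such integer exists.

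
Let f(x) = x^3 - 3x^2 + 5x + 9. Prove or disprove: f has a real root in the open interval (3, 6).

f(3) = 24 and f(6) = 147, both positive.
f'(x) = 3x^2 - 6x + 5 has discriminant (-6)² − 4·3·5 = -24 < 0, so f' has no real roots and is positive for every real x.
Hence f is strictly increasing on ℝ, and in particular on [3, 6]. A strictly monotone function with same-sign endpoint values stays positive on the whole interval, so f has no zero in (3, 6).

No.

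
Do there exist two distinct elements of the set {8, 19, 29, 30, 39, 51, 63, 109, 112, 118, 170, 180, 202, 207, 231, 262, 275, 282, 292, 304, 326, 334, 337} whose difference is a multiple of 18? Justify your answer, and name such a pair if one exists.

Both 8 and 170 leave remainder 8 on division by 18; their difference 162 = 9·18 is a multiple of 18.

8 and 170 are such a pair.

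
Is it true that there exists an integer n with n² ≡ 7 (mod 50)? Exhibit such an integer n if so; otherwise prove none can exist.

Since 5 ∣ 50, a solution of n² ≡ 7 (mod 50) would also satisfy n² ≡ 7 ≡ 2 (mod 5).
Computing n² mod 5 for n = 0, 1, …, 2 (enough, by the symmetry n ↦ 5 − n) gives 0, 1, 4.
The set of squares mod 5 is therefore {0, 1, 4}, which does not contain 2.
Hence no integer n has n² ≡ 7 (mod 50).

No such integer exists.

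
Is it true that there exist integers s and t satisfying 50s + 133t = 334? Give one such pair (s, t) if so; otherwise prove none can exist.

s = 12, t = -2

Since gcd(50, 133) = 1, every integer is an integer combination of 50 and 133.
Run the Euclidean algorithm on 133 and 50: 133 = 2·50 + 33, 50 = 1·33 + 17, 33 = 1·17 + 16, 17 = 1·16 + 1, 16 = 16·1 + 0.
Back-substituting, 1 = 17 − 1·16 = 17 − (33 − 1·17) = −33 + 2·17 = −33 + 2·(50 − 1·33) = 2·50 − 3·33 = 2·50 − 3·(133 − 2·50) = −3·133 + 8·50; that is, 50·8 + 133·(-3) = 1.
Scaling by 334 gives the particular solution (s, t) = (2672, -1002).
The general solution is s = 2672 + 133k, t = -1002 − 50k; taking k = -20 gives the smaller pair s = 12, t = -2.
Indeed 50·12 + 133·(-2) = 600 − 266 = 334.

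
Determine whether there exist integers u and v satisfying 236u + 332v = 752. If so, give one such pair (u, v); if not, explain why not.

u = 6, v = -2

Every value of 236u + 332v is a multiple of gcd(236, 332) = 4; since 4 ∣ 752, solutions exist.
Dividing through by 4 reduces the equation to 59u + 83v = 188.
Euclidean algorithm: 83 = 1·59 + 24, 59 = 2·24 + 11, 24 = 2·11 + 2, 11 = 5·2 + 1, 2 = 2·1 + 0.
Working back up the chain: 1 = 11 − 5·2 = 11 − 5·(24 − 2·11) = −5·24 + 11·11 = −5·24 + 11·(59 − 2·24) = 11·59 − 27·24 = 11·59 − 27·(83 − 1·59) = −27·83 + 38·59. So 59·38 + 83·(-27) = 1.
Times 188: 59·7144 + 83·(-5076) = 188, so (7144, -5076) solves it.
Shifting by a multiple of (83, −59) keeps it a solution: u = 7144 − 86·83 = 6, v = -5076 + 86·59 = -2.
Indeed 236·6 + 332·(-2) = 1416 − 664 = 752.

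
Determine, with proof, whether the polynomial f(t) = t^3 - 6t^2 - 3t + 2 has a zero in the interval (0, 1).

f(0) = 2 and f(1) = -6, which have opposite signs.
As a polynomial, f is continuous on every closed interval.
By the Intermediate Value Theorem, f takes the value 0 somewhere in the open interval.

Yes, f has a root in the interval.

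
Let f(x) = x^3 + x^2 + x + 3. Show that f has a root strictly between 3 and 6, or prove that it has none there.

f(3) = 42 and f(6) = 261, both positive.
The derivative f'(x) = 3x^2 + 2x + 1 is a quadratic with discriminant 2² − 4·3·1 = -8 < 0; it never vanishes, so it is always positive (sign of the leading coefficient).
So f is strictly increasing; between 3 and 6 its values lie between f(3) = 42 and f(6) = 261, all positive. Therefore f has no root in (3, 6).

f has no root in that interval.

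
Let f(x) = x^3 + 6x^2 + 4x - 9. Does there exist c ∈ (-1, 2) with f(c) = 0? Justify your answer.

f(-1) = -8 and f(2) = 31, which have opposite signs.
Since f is a polynomial it is continuous on [-1, 2].
By the Intermediate Value Theorem f must vanish at some point of (-1, 2).

Yes, such a c exists.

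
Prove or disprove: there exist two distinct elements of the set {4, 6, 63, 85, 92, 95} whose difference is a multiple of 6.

Two integers differ by a multiple of 6 exactly when they have the same residue mod 6. The residues are 4↦4, 6↦0, 63↦3, 85↦1, 92↦2, 95↦5.
All 6 residues are distinct, so no two elements differ by a multiple of 6.

No such pair exists.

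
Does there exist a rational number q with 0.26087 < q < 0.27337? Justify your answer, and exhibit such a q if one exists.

q = 3/11

Multiplying by 11: 11·0.26087 = 2.86957 and 11·0.27337 = 3.00707, so the integer 3 lies strictly between them.
So q = 3/11 works: it is a ratio of integers, and dividing 11·0.26087 < 3 < 11·0.27337 through by 11 gives 0.26087 < 3/11 < 0.27337.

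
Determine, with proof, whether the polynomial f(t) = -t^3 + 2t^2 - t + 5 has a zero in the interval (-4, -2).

No such root exists.

f(-4) = 105 and f(-2) = 23, both positive, so a sign-change argument is unavailable; we show f keeps this sign on the whole interval.
Substitute t = -2 − u, where 0 < u < 2 on the interval. Expanding, f(-2 − u) = u^3 + 8u^2 + 21u + 23.
The nonzero coefficients here are all positive, so for u > 0 every term is positive (or zero), and the constant term 23 is strictly positive.
So f is strictly positive on (-4, -2); no root exists in the interval.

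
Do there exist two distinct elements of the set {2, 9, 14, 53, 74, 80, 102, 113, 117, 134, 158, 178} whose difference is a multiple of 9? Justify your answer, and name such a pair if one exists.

Yes: 2 and 74.

Both 2 and 74 leave remainder 2 on division by 9; their difference 72 = 8·9 is a multiple of 9.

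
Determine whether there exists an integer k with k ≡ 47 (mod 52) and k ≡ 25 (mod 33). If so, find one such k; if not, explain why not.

k = 619

gcd(52, 33) = 1, so the Chinese Remainder Theorem guarantees exactly one residue class mod 1716 satisfying both.
Any solution of the first congruence is k = 47 + 52t; substituting into the second, 52t ≡ 25 − 47 ≡ 11 (mod 33).
52 ≡ 19 (mod 33), so this reads 19t ≡ 11 (mod 33). Since 19·7 = 133 = 4·33 + 1, the inverse of 19 mod 33 is 7.
Multiplying by 7: t ≡ 7·11 = 77 ≡ 11 (mod 33).
With t = 11: k = 47 + 52·11 = 619.
Indeed 619 ≡ 47 (mod 52) and 619 ≡ 25 (mod 33).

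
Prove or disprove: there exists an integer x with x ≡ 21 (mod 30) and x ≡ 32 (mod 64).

No, no such integer exists.

Both moduli are multiples of 2 = gcd(30, 64), so any solution would satisfy x ≡ 21 and x ≡ 32 modulo 2 simultaneously.
But 21 mod 2 = 1 while 32 mod 2 = 0, a contradiction.
So no integer satisfies both congruences.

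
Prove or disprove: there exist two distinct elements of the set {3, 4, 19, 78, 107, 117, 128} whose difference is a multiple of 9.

Reduce each element modulo 9: 3↦3, 4↦4, 19↦1, 78↦6, 107↦8, 117↦0, 128↦2.
All 7 residues are distinct, so no two elements differ by a multiple of 9.

No, no such pair exists.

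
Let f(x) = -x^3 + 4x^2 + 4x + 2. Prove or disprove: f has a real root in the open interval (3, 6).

Yes, f has a root in the interval.

f(3) = 23 and f(6) = -46, which have opposite signs.
Since f is a polynomial it is continuous on [3, 6].
By the Intermediate Value Theorem f must vanish at some point of (3, 6).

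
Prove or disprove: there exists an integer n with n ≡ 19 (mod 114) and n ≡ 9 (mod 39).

Reduce both congruences modulo 3, which divides 114 and 39: they say n ≡ 19 (mod 3) and n ≡ 9 (mod 3).
These are incompatible: 19 − 9 = 10 is not divisible by 3.
Therefore no such n exists.

There is no such integer.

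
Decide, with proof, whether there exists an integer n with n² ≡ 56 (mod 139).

No, no such integer exists.

139 is prime, so by Euler's criterion 56 is a square mod 139 iff 56^((139−1)/2) = 56^69 ≡ 1 (mod 139).
Squaring successively (mod 139): 56^2 = 3136 ≡ 78; 56^4 ≡ 78² = 6084 ≡ 107; 56^8 ≡ 107² = 11449 ≡ 51; 56^16 ≡ 51² = 2601 ≡ 99; 56^32 ≡ 99² = 9801 ≡ 71; 56^64 ≡ 71² = 5041 ≡ 37.
Since 69 = 64 + 4 + 1, 56^69 ≡ 37 · 107 · 56; multiplying out mod 139: 37·107 = 3959 ≡ 67, then 67·56 = 3752 ≡ 138. Thus 56^69 ≡ 138 ≡ −1 (mod 139).
The value −1 means 56 is a non-residue modulo 139, so n² ≡ 56 (mod 139) is impossible.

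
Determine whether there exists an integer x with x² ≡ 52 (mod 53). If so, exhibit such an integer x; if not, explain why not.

x = 23

x = 23 works: 23² = 529, and 529 − 52 = 477 = 9·53.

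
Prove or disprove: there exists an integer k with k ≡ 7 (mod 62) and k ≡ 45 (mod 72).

k = 1557

gcd(62, 72) = 2. A simultaneous solution exists iff 7 ≡ 45 (mod 2); here 7 mod 2 = 1 = 45 mod 2, so it does.
Write k = 7 + 62t. Then 62t ≡ 45 − 7 ≡ 38 (mod 72); dividing through by 2 gives 31t ≡ 19 (mod 36).
Since 31·7 = 217 = 6·36 + 1, the inverse of 31 mod 36 is 7.
Therefore t ≡ 7·19 = 133 ≡ 25 (mod 36).
Then k = 7 + 62·25 = 1557.
Check: 1557 mod 62 = 7, 1557 mod 72 = 45. ✓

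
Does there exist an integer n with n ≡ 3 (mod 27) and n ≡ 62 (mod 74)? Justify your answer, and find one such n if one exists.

Since 27 and 74 share no common factor, CRT says the pair of congruences has a solution (unique mod 1998).
Write n = 3 + 27t and require 3 + 27t ≡ 62 (mod 74), i.e. 27t ≡ 59 (mod 74).
Invert 27 mod 74 by the Euclidean algorithm: 74 = 2·27 + 20, 27 = 1·20 + 7, 20 = 2·7 + 6, 7 = 1·6 + 1, 6 = 6·1 + 0; back-substituting, 1 = 7 − 1·6 = 7 − (20 − 2·7) = −20 + 3·7 = −20 + 3·(27 − 1·20) = 3·27 − 4·20 = 3·27 − 4·(74 − 2·27) = −4·74 + 11·27. Hence 27·11 ≡ 1, so 27⁻¹ ≡ 11 (mod 74).
Therefore t ≡ 11·59 = 649 ≡ 57 (mod 74).
With t = 57: n = 3 + 27·57 = 1542.
Check: 1542 mod 27 = 3, 1542 mod 74 = 62. ✓

n = 1542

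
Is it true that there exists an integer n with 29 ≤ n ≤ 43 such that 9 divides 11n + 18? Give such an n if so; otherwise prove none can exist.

n = 36

For n = 29, 30, …, 35 the values 337, 348, 359, 370, 381, 392, 403 are not multiples of 9. n = 36 works, since 11·36 + 18 = 414 = 46·9.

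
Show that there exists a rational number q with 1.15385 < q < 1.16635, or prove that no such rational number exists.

Multiplying by 19: 19·1.15385 = 21.92315 and 19·1.16635 = 22.16065, so the integer 22 lies strictly between them.
So q = 22/19 works: it is a ratio of integers, and dividing 19·1.15385 < 22 < 19·1.16635 through by 19 gives 1.15385 < 22/19 < 1.16635.

q = 22/19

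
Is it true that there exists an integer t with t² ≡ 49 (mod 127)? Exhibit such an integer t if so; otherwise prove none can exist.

t = 120

Take t = 120. Then 120² = 14400 = 113·127 + 49, so 120² ≡ 49 (mod 127).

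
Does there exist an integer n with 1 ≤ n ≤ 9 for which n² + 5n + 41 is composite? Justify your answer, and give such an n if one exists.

At n = 5: 5² + 5·5 + 41 = 91 = 7·13, which is composite.

n = 5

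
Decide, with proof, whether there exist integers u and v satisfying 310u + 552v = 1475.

There are no such integers.

Any value of 310u + 552v is a multiple of gcd(310, 552) = 2.
But 1475 = 2·737 + 1, so 2 ∤ 1475.
Therefore 310u + 552v = 1475 has no solution in integers.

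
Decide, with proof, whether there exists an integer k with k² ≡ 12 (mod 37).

Take k = 30. Then 30² = 900 = 24·37 + 12, so 30² ≡ 12 (mod 37).

k = 30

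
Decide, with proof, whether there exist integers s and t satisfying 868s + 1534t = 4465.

Both 868 and 1534 are divisible by gcd(868, 1534) = 2, hence so is any combination 868s + 1534t.
However 4465 leaves remainder 1 on division by 2.
So the equation is unsolvable over ℤ.

No such integers exist.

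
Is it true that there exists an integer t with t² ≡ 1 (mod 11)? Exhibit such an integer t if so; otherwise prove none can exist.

t = 10 works: 10² = 100, and 100 − 1 = 99 = 9·11.

t = 10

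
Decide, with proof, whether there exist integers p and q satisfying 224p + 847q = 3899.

gcd(224, 847) = 7, and 7 divides 3899, so integer solutions exist.
Dividing through by 7 reduces the equation to 32p + 121q = 557.
Euclidean algorithm: 121 = 3·32 + 25, 32 = 1·25 + 7, 25 = 3·7 + 4, 7 = 1·4 + 3, 4 = 1·3 + 1, 3 = 3·1 + 0.
Working back up the chain: 1 = 4 − 1·3 = 4 − (7 − 1·4) = −7 + 2·4 = −7 + 2·(25 − 3·7) = 2·25 − 7·7 = 2·25 − 7·(32 − 1·25) = −7·32 + 9·25 = −7·32 + 9·(121 − 3·32) = 9·121 − 34·32. So 32·(-34) + 121·9 = 1.
Times 557: 32·(-18938) + 121·5013 = 557, so (-18938, 5013) solves it.
Shifting by a multiple of (121, −32) keeps it a solution: p = -18938 + 157·121 = 59, q = 5013 − 157·32 = -11.
Check: 224·59 + 847·(-11) = 13216 − 9317 = 3899. ✓

p = 59, q = -11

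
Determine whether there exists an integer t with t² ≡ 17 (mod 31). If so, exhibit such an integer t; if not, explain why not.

No, no such integer exists.

Apply Euler's criterion with the prime 31: 17 is a quadratic residue iff 17^15 ≡ 1 (mod 31), and a non-residue iff it is ≡ −1.
Repeated squaring mod 31: 17^2 = 289 ≡ 10; 17^4 ≡ 10² = 100 ≡ 7; 17^8 ≡ 7² = 49 ≡ 18.
Since 15 = 8 + 4 + 2 + 1, 17^15 ≡ 18 · 7 · 10 · 17; multiplying out mod 31: 18·7 = 126 ≡ 2, then 2·10 = 20 ≡ 20, then 20·17 = 340 ≡ 30. Thus 17^15 ≡ 30 ≡ −1 (mod 31).
By Euler's criterion 17 is a quadratic non-residue mod 31: no t satisfies t² ≡ 17 (mod 31).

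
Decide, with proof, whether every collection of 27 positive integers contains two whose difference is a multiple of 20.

True.

Partition the integers by their residue mod 20; there are 20 classes.
With 27 integers and only 20 classes, the pigeonhole principle forces two of them, say a and b, into the same class.
Equal remainders mean a − b ≡ 0 (mod 20), so 20 divides their difference.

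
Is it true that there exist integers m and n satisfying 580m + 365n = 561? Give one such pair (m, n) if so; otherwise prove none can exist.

Both 580 and 365 are divisible by gcd(580, 365) = 5, hence so is any combination 580m + 365n.
But 561 is not a multiple of 5 (it leaves remainder 1).
So the equation is unsolvable over ℤ.

No, no such integers exist.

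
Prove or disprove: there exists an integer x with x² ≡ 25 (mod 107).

x = 102

x = 102 works: 102² = 10404, and 10404 − 25 = 10379 = 97·107.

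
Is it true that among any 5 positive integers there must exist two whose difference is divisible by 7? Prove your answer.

No; for instance {28, 29, 30, 31, 32} is a counterexample.

Take the 5 consecutive integers 28, 29, …, 32: their residues mod 7 are all distinct because 5 ≤ 7.
The differences between them range over 1, …, 4, none of which is divisible by 7.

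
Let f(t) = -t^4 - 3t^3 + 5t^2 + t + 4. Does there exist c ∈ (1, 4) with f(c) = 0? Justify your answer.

f(1) = 6 and f(4) = -360, which have opposite signs.
Since f is a polynomial it is continuous on [1, 4].
The Intermediate Value Theorem then guarantees some c ∈ (1, 4) with f(c) = 0.

Yes, such a c exists.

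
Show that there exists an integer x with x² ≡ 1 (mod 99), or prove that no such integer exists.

Take x = 98. Then 98² = 9604 = 97·99 + 1, so 98² ≡ 1 (mod 99).

x = 98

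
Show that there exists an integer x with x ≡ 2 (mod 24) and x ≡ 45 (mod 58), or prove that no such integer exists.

Reduce both congruences modulo 2, which divides 24 and 58: they say x ≡ 2 (mod 2) and x ≡ 45 (mod 2).
However 2 ≡ 0 and 45 ≡ 1 (mod 2), and 0 ≠ 1.
So no integer satisfies both congruences.

No, no such integer exists.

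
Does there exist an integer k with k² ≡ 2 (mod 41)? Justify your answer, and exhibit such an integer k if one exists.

k = 24 works: 24² = 576, and 576 − 2 = 574 = 14·41.

k = 24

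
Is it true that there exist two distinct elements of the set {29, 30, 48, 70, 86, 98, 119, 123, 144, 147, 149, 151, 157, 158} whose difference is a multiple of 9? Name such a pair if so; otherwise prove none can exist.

Both 29 and 119 leave remainder 2 on division by 9; their difference 90 = 10·9 is a multiple of 9.

The pair (29, 119) works.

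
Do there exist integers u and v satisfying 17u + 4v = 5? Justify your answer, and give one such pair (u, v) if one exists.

Since gcd(17, 4) = 1, every integer is an integer combination of 17 and 4.
Euclidean algorithm: 17 = 4·4 + 1, 4 = 4·1 + 0.
Unwinding: 1 = 17 − 4·4, i.e. 17·1 + 4·(-4) = 1.
Multiplying through by 5: u = 1·5 = 5, v = (-4)·5 = -20 is a solution.
Subtracting 1·4 from u and adding 1·17 to v gives the tidier solution (1, -3).
Check: 17·1 + 4·(-3) = 17 − 12 = 5. ✓

u = 1, v = -3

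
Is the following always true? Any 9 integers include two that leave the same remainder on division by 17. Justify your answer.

No, the set {47, 48, 49, 50, 51, 52, 53, 54, 55} is a counterexample.

Try 9 consecutive integers, 47, 48, …, 55. Their remainders mod 17 are 13, 14, 15, 16, 0, 1, 2, 3, 4 — pairwise different, as any 9 ≤ 17 consecutive integers have distinct residues.
Hence this collection has no pair with equal remainders mod 17, disproving the claim.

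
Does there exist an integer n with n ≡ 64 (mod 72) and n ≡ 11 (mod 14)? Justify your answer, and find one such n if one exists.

Reduce both congruences modulo 2, which divides 72 and 14: they say n ≡ 64 (mod 2) and n ≡ 11 (mod 2).
However 64 ≡ 0 and 11 ≡ 1 (mod 2), and 0 ≠ 1.
So no integer satisfies both congruences.

No, no such integer exists.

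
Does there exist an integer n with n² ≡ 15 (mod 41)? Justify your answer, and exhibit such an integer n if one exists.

41 is prime, so by Euler's criterion 15 is a square mod 41 iff 15^((41−1)/2) = 15^20 ≡ 1 (mod 41).
Repeated squaring mod 41: 15^2 = 225 ≡ 20; 15^4 ≡ 20² = 400 ≡ 31; 15^8 ≡ 31² = 961 ≡ 18; 15^16 ≡ 18² = 324 ≡ 37.
Since 20 = 16 + 4, 15^20 ≡ 37 · 31; multiplying out mod 41: 37·31 = 1147 ≡ 40. Thus 15^20 ≡ 40 ≡ −1 (mod 41).
By Euler's criterion 15 is a quadratic non-residue mod 41: no n satisfies n² ≡ 15 (mod 41).

No such integer exists.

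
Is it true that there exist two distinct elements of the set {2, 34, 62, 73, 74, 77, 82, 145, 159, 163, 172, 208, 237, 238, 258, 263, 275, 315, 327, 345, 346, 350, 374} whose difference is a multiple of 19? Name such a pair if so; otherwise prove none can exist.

73 mod 19 = 16 and 263 mod 19 = 16, so 263 − 73 = 190 = 10·19.

The pair (73, 263) works.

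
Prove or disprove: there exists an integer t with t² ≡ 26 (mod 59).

t = 12

Take t = 12. Then 12² = 144 = 2·59 + 26, so 12² ≡ 26 (mod 59).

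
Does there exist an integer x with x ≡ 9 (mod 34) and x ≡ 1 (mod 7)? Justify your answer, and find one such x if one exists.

x = 43

The moduli 34 and 7 are coprime, so by the Chinese Remainder Theorem a unique solution modulo 238 exists.
Any solution of the first congruence is x = 9 + 34t; substituting into the second, 34t ≡ 1 − 9 ≡ 6 (mod 7).
34 ≡ 6 (mod 7), so this reads 6t ≡ 6 (mod 7). Note 6·6 = 36 ≡ 1 (mod 7) (as 36 − 1 = 5·7), so 6⁻¹ ≡ 6.
Therefore t ≡ 6·6 = 36 ≡ 1 (mod 7).
Taking t = 1 gives x = 9 + 34·1 = 43.
Verify: 43 = 1·34 + 9 and 43 = 6·7 + 1. ✓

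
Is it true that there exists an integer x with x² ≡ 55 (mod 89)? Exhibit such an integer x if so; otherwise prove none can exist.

x = 12 works: 12² = 144, and 144 − 55 = 89 = 1·89.

x = 12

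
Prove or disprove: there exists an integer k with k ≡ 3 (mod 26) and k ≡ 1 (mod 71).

k = 1563

gcd(26, 71) = 1, so the Chinese Remainder Theorem guarantees exactly one residue class mod 1846 satisfying both.
Write k = 3 + 26t and require 3 + 26t ≡ 1 (mod 71), i.e. 26t ≡ 69 (mod 71).
Note 26·41 = 1066 ≡ 1 (mod 71) (as 1066 − 1 = 15·71), so 26⁻¹ ≡ 41.
Multiplying by 41: t ≡ 41·69 = 2829 ≡ 60 (mod 71).
With t = 60: k = 3 + 26·60 = 1563.
Verify: 1563 = 60·26 + 3 and 1563 = 22·71 + 1. ✓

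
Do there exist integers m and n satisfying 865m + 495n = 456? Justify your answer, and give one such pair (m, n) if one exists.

No, no such integers exist.

Both 865 and 495 are divisible by gcd(865, 495) = 5, hence so is any combination 865m + 495n.
However 456 leaves remainder 1 on division by 5.
So the equation is unsolvable over ℤ.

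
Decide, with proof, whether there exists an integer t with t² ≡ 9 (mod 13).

t = 10

t = 10 works: 10² = 100, and 100 − 9 = 91 = 7·13.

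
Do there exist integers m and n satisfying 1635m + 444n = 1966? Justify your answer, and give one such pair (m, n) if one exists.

Both 1635 and 444 are divisible by gcd(1635, 444) = 3, hence so is any combination 1635m + 444n.
But 1966 is not a multiple of 3 (it leaves remainder 1).
Therefore 1635m + 444n = 1966 has no solution in integers.

No such integers exist.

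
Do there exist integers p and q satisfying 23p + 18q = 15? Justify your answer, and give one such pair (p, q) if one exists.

23 and 18 are coprime, so 23p + 18q ranges over all of ℤ.
Run the Euclidean algorithm on 23 and 18: 23 = 1·18 + 5, 18 = 3·5 + 3, 5 = 1·3 + 2, 3 = 1·2 + 1, 2 = 2·1 + 0.
Unwinding: 1 = 3 − 1·2 = 3 − (5 − 1·3) = −5 + 2·3 = −5 + 2·(18 − 3·5) = 2·18 − 7·5 = 2·18 − 7·(23 − 1·18) = −7·23 + 9·18, i.e. 23·(-7) + 18·9 = 1.
Multiplying through by 15: p = (-7)·15 = -105, q = 9·15 = 135 is a solution.
Adding 6·18 to p and subtracting 6·23 from q gives the tidier solution (3, -3).
Indeed 23·3 + 18·(-3) = 69 − 54 = 15.

p = 3, q = -3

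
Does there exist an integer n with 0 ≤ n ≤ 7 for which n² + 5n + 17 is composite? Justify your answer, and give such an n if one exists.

The values for n = 0, 1, …, 7 are 17, 23, 31, 41, 53, 67, 83, 101, and each of these is prime.
So no value in the range makes the expression composite.

No, no such integer n in that range exists.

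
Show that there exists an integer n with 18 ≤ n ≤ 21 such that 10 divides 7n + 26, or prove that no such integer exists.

No such integer n in that range exists.

At n = 18, 7·18 + 26 = 152 ≡ 2 (mod 10), and each step in n adds 7, giving residues 2, 9, 6, 3 for n = 18, 19, 20, 21.
None is 0, so 10 never divides 7n + 26 on this range.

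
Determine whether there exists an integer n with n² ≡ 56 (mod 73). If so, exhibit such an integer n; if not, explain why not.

There is no such integer.

Apply Euler's criterion with the prime 73: 56 is a quadratic residue iff 56^36 ≡ 1 (mod 73), and a non-residue iff it is ≡ −1.
Squaring successively (mod 73): 56^2 = 3136 ≡ 70; 56^4 ≡ 70² = 4900 ≡ 9; 56^8 ≡ 9² = 81 ≡ 8; 56^16 ≡ 8² = 64 ≡ 64; 56^32 ≡ 64² = 4096 ≡ 8.
Since 36 = 32 + 4, 56^36 ≡ 8 · 9; multiplying out mod 73: 8·9 = 72 ≡ 72. Thus 56^36 ≡ 72 ≡ −1 (mod 73).
By Euler's criterion 56 is a quadratic non-residue mod 73: no n satisfies n² ≡ 56 (mod 73).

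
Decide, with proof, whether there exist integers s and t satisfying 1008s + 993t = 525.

s = 35, t = -35

gcd(1008, 993) = 3, and 3 divides 525, so integer solutions exist.
Dividing through by 3 reduces the equation to 336s + 331t = 175.
Euclidean algorithm: 336 = 1·331 + 5, 331 = 66·5 + 1, 5 = 5·1 + 0.
Unwinding: 1 = 331 − 66·5 = 331 − 66·(336 − 1·331) = −66·336 + 67·331, i.e. 336·(-66) + 331·67 = 1.
Multiplying through by 175: s = (-66)·175 = -11550, t = 67·175 = 11725 is a solution.
The general solution is s = -11550 + 331k, t = 11725 − 336k; taking k = 35 gives the smaller pair s = 35, t = -35.
Indeed 1008·35 + 993·(-35) = 35280 − 34755 = 525.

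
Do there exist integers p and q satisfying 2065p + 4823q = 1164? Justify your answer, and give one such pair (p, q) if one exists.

Both 2065 and 4823 are divisible by gcd(2065, 4823) = 7, hence so is any combination 2065p + 4823q.
However 1164 leaves remainder 2 on division by 7.
Hence no integers p, q satisfy the equation.

No such integers exist.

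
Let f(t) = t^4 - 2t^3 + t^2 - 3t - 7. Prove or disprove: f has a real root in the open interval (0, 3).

f(0) = -7 and f(3) = 20, which have opposite signs.
f is continuous everywhere (it is a polynomial), in particular on [0, 3].
By the Intermediate Value Theorem f must vanish at some point of (0, 3).

Yes, f has a root in the interval.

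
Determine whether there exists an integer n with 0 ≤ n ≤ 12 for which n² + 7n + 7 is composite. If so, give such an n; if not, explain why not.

n = 10

At n = 10: 10² + 7·10 + 7 = 177 = 3·59, which is composite.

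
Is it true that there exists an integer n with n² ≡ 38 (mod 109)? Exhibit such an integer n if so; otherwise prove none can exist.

n = 16

Take n = 16. Then 16² = 256 = 2·109 + 38, so 16² ≡ 38 (mod 109).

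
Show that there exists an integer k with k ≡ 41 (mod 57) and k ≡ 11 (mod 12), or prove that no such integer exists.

The moduli are not coprime: gcd(57, 12) = 3. Compatibility requires 3 ∣ (11 − 41) = -30, which holds, so solutions exist.
Step through k = 41, 41 + 57, 41 + 2·57, …: the values 41, 98, 155 reduce mod 12 to 5, 2, 11. The value 155 hits 11.
Check: 155 mod 57 = 41, 155 mod 12 = 11. ✓

k = 155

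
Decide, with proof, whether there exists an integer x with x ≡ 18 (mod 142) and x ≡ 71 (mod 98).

No such integer exists.

Both moduli are multiples of 2 = gcd(142, 98), so any solution would satisfy x ≡ 18 and x ≡ 71 modulo 2 simultaneously.
These are incompatible: 18 − 71 = -53 is not divisible by 2.
Therefore no such x exists.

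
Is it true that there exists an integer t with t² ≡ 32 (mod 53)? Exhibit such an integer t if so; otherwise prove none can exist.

53 is prime, so by Euler's criterion 32 is a square mod 53 iff 32^((53−1)/2) = 32^26 ≡ 1 (mod 53).
Repeated squaring mod 53: 32^2 = 1024 ≡ 17; 32^4 ≡ 17² = 289 ≡ 24; 32^8 ≡ 24² = 576 ≡ 46; 32^16 ≡ 46² = 2116 ≡ 49.
Since 26 = 16 + 8 + 2, 32^26 ≡ 49 · 46 · 17; multiplying out mod 53: 49·46 = 2254 ≡ 28, then 28·17 = 476 ≡ 52. Thus 32^26 ≡ 52 ≡ −1 (mod 53).
By Euler's criterion 32 is a quadratic non-residue mod 53: no t satisfies t² ≡ 32 (mod 53).

No, no such integer exists.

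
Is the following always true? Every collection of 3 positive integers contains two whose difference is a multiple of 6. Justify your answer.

Consider the 3 integers 10, 11, 12. They lie in distinct residue classes modulo 6, since 3 ≤ 6.
The differences between them range over 1, …, 2, none of which is divisible by 6.

No, the set {10, 11, 12} is a counterexample.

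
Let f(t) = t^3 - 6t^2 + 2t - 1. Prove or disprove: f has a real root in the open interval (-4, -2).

f(-4) = -169 and f(-2) = -37, both negative, so a sign-change argument is unavailable; we show f keeps this sign on the whole interval.
Substitute t = -2 − u, where 0 < u < 2 on the interval. Expanding, f(-2 − u) = -u^3 - 12u^2 - 38u - 37.
All 4 nonzero coefficients of this polynomial in u are negative; hence for u > 0 the value is a sum of negative terms (the constant -37 among them).
Therefore f(t) < 0 throughout (-4, -2), and f has no zero there.

f has no root in that interval.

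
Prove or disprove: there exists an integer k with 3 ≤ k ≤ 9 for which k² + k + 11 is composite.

The values for k = 3, 4, …, 9 are 23, 31, 41, 53, 67, 83, 101, and each of these is prime.
So no value in the range makes the expression composite.

No, no such integer k in that range exists.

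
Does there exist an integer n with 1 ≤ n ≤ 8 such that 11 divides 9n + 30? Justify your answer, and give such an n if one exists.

Scanning upward from n = 1 gives 39, 48, 57, none divisible by 11. Try n = 4: 9·4 + 30 = 66 = 6·11, which is divisible by 11.

n = 4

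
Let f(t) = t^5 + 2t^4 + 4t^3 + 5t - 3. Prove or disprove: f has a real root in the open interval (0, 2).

f(0) = -3 and f(2) = 103, which have opposite signs.
f is continuous everywhere (it is a polynomial), in particular on [0, 2].
By the Intermediate Value Theorem, f takes the value 0 somewhere in the open interval.

Yes, f has a root in the interval.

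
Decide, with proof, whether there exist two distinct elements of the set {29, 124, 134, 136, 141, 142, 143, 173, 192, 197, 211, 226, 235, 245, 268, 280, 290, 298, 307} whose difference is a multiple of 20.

There is no such pair.

Residues mod 20: 29↦9, 124↦4, 134↦14, 136↦16, 141↦1, 142↦2, 143↦3, 173↦13, 192↦12, 197↦17, 211↦11, 226↦6, 235↦15, 245↦5, 268↦8, 280↦0, 290↦10, 298↦18, 307↦7.
No residue repeats among the 19 elements, so no pair has difference ≡ 0 (mod 20).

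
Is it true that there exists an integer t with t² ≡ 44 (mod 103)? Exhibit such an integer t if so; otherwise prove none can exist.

There is no such integer.

Apply Euler's criterion with the prime 103: 44 is a quadratic residue iff 44^51 ≡ 1 (mod 103), and a non-residue iff it is ≡ −1.
Squaring successively (mod 103): 44^2 = 1936 ≡ 82; 44^4 ≡ 82² = 6724 ≡ 29; 44^8 ≡ 29² = 841 ≡ 17; 44^16 ≡ 17² = 289 ≡ 83; 44^32 ≡ 83² = 6889 ≡ 91.
Since 51 = 32 + 16 + 2 + 1, 44^51 ≡ 91 · 83 · 82 · 44; multiplying out mod 103: 91·83 = 7553 ≡ 34, then 34·82 = 2788 ≡ 7, then 7·44 = 308 ≡ 102. Thus 44^51 ≡ 102 ≡ −1 (mod 103).
The value −1 means 44 is a non-residue modulo 103, so t² ≡ 44 (mod 103) is impossible.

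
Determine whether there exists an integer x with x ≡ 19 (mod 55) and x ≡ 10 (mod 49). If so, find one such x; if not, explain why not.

The moduli 55 and 49 are coprime, so by the Chinese Remainder Theorem a unique solution modulo 2695 exists.
Write x = 19 + 55t and require 19 + 55t ≡ 10 (mod 49), i.e. 55t ≡ 40 (mod 49).
55 ≡ 6 (mod 49), so this reads 6t ≡ 40 (mod 49). Since 6·41 = 246 = 5·49 + 1, the inverse of 6 mod 49 is 41.
Therefore t ≡ 41·40 = 1640 ≡ 23 (mod 49).
Taking t = 23 gives x = 19 + 55·23 = 1284.
Check: 1284 mod 55 = 19, 1284 mod 49 = 10. ✓

x = 1284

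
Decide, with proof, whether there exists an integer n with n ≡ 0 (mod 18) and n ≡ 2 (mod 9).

No, no such integer exists.

gcd(18, 9) = 9. If n ≡ 0 (mod 18) and n ≡ 2 (mod 9), then n ≡ 0 (mod 9) and n ≡ 2 (mod 9).
But 0 mod 9 = 0 while 2 mod 9 = 2, a contradiction.
Therefore no such n exists.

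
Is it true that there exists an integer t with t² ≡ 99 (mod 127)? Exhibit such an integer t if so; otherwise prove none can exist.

t = 90

Take t = 90. Then 90² = 8100 = 63·127 + 99, so 90² ≡ 99 (mod 127).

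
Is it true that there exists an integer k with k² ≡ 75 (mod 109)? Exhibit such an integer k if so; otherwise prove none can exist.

k = 82

Take k = 82. Then 82² = 6724 = 61·109 + 75, so 82² ≡ 75 (mod 109).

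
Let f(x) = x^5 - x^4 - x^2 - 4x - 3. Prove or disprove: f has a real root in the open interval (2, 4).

No.

f(2) = 1 and f(4) = 733, both positive, so a sign-change argument is unavailable; we show f keeps this sign on the whole interval.
Substitute x = 2 + u, where 0 < u < 2 on the interval. Expanding, f(2 + u) = u^5 + 9u^4 + 32u^3 + 55u^2 + 40u + 1.
All 6 nonzero coefficients of this polynomial in u are positive; hence for u > 0 the value is a sum of positive terms (the constant 1 among them).
So f is strictly positive on (2, 4); no root exists in the interval.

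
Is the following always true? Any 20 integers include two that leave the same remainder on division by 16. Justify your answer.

There are exactly 16 possible remainders on division by 16.
Since 20 > 16, two of the 20 integers must share a residue class by the pigeonhole principle; call them a and b.
That is, a and b leave the same remainder on division by 16, as claimed.

Yes.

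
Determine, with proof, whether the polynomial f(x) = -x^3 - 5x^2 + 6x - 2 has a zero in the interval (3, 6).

The endpoint values f(3) = -56 and f(6) = -362 are both negative. Claim: f(x) < 0 for every x in (3, 6).
Shift to the endpoint 3: with x = 3 + u (0 < u < 3), one computes f(3 + u) = -u^3 - 14u^2 - 51u - 56.
All 4 nonzero coefficients of this polynomial in u are negative; hence for u > 0 the value is a sum of negative terms (the constant -56 among them).
So f is strictly negative on (3, 6); no root exists in the interval.

No such root exists.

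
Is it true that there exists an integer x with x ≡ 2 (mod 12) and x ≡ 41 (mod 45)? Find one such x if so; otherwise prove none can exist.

Here gcd(12, 45) = 3, and both 2 and 41 leave remainder 2 mod 3, so the system is consistent.
List candidates x ≡ 2 (mod 12): 2, 14, 26, 38, 50, 62, 74, 86. Modulo 45 these are 2, 14, 26, 38, 5, 17, 29, 41; 86 gives 41 as required.
Check: 86 mod 12 = 2, 86 mod 45 = 41. ✓

x = 86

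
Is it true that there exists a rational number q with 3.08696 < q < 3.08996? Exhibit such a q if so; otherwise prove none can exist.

Multiplying by 34: 34·3.08696 = 104.95664 and 34·3.08996 = 105.05864, so the integer 105 lies strictly between them.
So q = 105/34 works: it is a ratio of integers, and dividing 34·3.08696 < 105 < 34·3.08996 through by 34 gives 3.08696 < 105/34 < 3.08996.

q = 105/34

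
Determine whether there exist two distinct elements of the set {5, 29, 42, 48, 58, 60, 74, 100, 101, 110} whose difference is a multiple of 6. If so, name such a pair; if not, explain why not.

Yes: 5 and 29.

Reduce each element mod 6: 5↦5, 29↦5, 42↦0, 48↦0, 58↦4, 60↦0, 74↦2, 100↦4, 101↦5, 110↦2. The residue 5 repeats (at 5 and 29), and 29 − 5 = 24 = 4·6.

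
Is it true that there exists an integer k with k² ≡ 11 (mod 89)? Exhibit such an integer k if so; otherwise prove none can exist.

k = 79

k = 79 works: 79² = 6241, and 6241 − 11 = 6230 = 70·89.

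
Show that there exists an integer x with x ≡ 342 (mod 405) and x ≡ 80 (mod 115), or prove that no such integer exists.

There is no such integer.

gcd(405, 115) = 5. If x ≡ 342 (mod 405) and x ≡ 80 (mod 115), then x ≡ 342 (mod 5) and x ≡ 80 (mod 5).
These are incompatible: 342 − 80 = 262 is not divisible by 5.
So no integer satisfies both congruences.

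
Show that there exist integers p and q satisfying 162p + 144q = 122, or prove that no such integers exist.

There are no such integers.

Any value of 162p + 144q is a multiple of gcd(162, 144) = 18.
But 122 = 18·6 + 14, so 18 ∤ 122.
So the equation is unsolvable over ℤ.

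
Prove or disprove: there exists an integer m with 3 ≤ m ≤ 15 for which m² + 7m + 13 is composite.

At m = 8: 8² + 7·8 + 13 = 133 = 7·19, which is composite.

m = 8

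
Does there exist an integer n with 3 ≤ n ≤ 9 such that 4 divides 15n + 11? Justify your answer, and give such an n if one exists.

n = 3

At n = 3 we get 15·3 + 11 = 56, and 56 = 4·14.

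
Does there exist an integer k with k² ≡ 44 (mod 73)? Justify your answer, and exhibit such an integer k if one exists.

There is no such integer.

73 is prime, so by Euler's criterion 44 is a square mod 73 iff 44^((73−1)/2) = 44^36 ≡ 1 (mod 73).
Repeated squaring mod 73: 44^2 = 1936 ≡ 38; 44^4 ≡ 38² = 1444 ≡ 57; 44^8 ≡ 57² = 3249 ≡ 37; 44^16 ≡ 37² = 1369 ≡ 55; 44^32 ≡ 55² = 3025 ≡ 32.
Since 36 = 32 + 4, 44^36 ≡ 32 · 57; multiplying out mod 73: 32·57 = 1824 ≡ 72. Thus 44^36 ≡ 72 ≡ −1 (mod 73).
By Euler's criterion 44 is a quadratic non-residue mod 73: no k satisfies k² ≡ 44 (mod 73).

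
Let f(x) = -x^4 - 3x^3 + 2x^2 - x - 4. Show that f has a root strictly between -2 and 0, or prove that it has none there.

Such a root exists.

f(-2) = 14 and f(0) = -4, which have opposite signs.
Since f is a polynomial it is continuous on [-2, 0].
By the Intermediate Value Theorem f must vanish at some point of (-2, 0).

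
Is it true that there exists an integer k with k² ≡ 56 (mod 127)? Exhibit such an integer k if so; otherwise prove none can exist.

There is no such integer.

Apply Euler's criterion with the prime 127: 56 is a quadratic residue iff 56^63 ≡ 1 (mod 127), and a non-residue iff it is ≡ −1.
Repeated squaring mod 127: 56^2 = 3136 ≡ 88; 56^4 ≡ 88² = 7744 ≡ 124; 56^8 ≡ 124² = 15376 ≡ 9; 56^16 ≡ 9² = 81 ≡ 81; 56^32 ≡ 81² = 6561 ≡ 84.
Since 63 = 32 + 16 + 8 + 4 + 2 + 1, 56^63 ≡ 84 · 81 · 9 · 124 · 88 · 56; multiplying out mod 127: 84·81 = 6804 ≡ 73, then 73·9 = 657 ≡ 22, then 22·124 = 2728 ≡ 61, then 61·88 = 5368 ≡ 34, then 34·56 = 1904 ≡ 126. Thus 56^63 ≡ 126 ≡ −1 (mod 127).
The value −1 means 56 is a non-residue modulo 127, so k² ≡ 56 (mod 127) is impossible.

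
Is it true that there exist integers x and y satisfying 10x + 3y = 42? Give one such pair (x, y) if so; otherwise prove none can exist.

Since gcd(10, 3) = 1, every integer is an integer combination of 10 and 3.
Euclidean algorithm: 10 = 3·3 + 1, 3 = 3·1 + 0.
Working back up the chain: 1 = 10 − 3·3. So 10·1 + 3·(-3) = 1.
Times 42: 10·42 + 3·(-126) = 42, so (42, -126) solves it.
Shifting by a multiple of (3, −10) keeps it a solution: x = 42 − 14·3 = 0, y = -126 + 14·10 = 14.
Check: 10·0 + 3·14 = 0 + 42 = 42. ✓

x = 0, y = 14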